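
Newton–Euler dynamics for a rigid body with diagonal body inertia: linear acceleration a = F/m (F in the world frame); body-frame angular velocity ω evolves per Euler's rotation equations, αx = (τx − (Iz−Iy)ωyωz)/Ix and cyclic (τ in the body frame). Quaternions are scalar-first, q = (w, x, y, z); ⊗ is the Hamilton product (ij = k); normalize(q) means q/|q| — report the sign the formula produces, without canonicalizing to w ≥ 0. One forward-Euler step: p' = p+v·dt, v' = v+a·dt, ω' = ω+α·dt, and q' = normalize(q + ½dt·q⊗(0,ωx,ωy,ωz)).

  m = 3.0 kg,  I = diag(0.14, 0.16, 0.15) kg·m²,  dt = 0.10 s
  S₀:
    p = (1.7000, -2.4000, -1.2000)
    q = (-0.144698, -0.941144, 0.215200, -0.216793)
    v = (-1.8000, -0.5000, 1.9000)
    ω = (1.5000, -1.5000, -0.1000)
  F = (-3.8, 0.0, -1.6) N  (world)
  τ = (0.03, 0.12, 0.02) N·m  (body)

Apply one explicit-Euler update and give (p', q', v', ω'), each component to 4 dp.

p' = (1.5200, -2.4500, -1.0100)
q' = (-0.0587, -0.9639, 0.2039, -0.1607)
v' = (-1.9267, -0.5000, 1.8467)
ω' = (1.5225, -1.4259, -0.0567)

(τ − ω×Iω)/I = (0.2250, 0.7406, 0.4333)
new body rate ω' = (1.5225, -1.4259, -0.0567)
Hamilton product q⊗(0,ω) = (1.7128367, -0.5637565, -0.2022569, 1.1033858)
updated quaternion q' = (-0.0587, -0.9639, 0.2039, -0.1607)
new position p' = (1.5200, -2.4500, -1.0100)
v' = v + a·dt = (-1.9267, -0.5000, 1.8467)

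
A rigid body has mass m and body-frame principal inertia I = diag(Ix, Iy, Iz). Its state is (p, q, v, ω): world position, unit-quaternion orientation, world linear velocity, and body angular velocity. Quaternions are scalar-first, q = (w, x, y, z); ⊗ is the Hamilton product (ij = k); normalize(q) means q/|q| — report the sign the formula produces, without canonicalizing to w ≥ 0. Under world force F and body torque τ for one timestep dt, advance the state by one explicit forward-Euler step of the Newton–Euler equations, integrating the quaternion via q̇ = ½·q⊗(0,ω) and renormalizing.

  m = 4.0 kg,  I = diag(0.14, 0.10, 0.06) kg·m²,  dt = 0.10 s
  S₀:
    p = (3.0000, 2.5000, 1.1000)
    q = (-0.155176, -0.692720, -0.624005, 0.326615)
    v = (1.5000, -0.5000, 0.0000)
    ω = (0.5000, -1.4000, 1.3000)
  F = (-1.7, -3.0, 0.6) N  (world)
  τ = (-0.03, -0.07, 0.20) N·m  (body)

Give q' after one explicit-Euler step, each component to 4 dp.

q' = (-0.2018, -0.7108, -0.5572, 0.3788)

Hamilton product q⊗(0,ω) = (-0.9518465, -0.4315335, 1.2810899, 1.0800817)
updated quaternion q' = (-0.2018, -0.7108, -0.5572, 0.3788)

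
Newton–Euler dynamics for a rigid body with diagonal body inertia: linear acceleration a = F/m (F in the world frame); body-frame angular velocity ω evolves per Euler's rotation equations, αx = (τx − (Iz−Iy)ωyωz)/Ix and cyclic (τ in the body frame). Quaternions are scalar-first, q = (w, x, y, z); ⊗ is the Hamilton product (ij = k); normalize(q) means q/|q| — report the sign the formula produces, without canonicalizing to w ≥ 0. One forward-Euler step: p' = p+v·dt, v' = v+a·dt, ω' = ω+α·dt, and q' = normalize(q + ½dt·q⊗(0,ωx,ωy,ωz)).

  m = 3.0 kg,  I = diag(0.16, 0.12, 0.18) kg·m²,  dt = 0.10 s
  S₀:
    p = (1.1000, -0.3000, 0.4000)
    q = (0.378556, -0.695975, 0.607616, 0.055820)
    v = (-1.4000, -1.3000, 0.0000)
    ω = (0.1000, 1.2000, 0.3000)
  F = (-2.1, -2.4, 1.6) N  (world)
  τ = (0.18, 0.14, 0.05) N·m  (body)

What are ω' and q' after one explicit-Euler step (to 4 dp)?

ω' = (0.1990, 1.3172, 0.3304)
q' = (0.3441, -0.6870, 0.6398, 0.0167)

precession coupling ω×(Iω) = (0.0216, -0.0006, -0.0048)
angular accel α = (0.9900, 1.1717, 0.3044)
new body rate ω' = (0.1990, 1.3172, 0.3304)
q⊗(0,ω) = (-0.6762877, 0.1531564, 0.6686417, -0.7823648)
q' = normalize(q + ½dt·q⊗(0,ω)) = (0.3441, -0.6870, 0.6398, 0.0167)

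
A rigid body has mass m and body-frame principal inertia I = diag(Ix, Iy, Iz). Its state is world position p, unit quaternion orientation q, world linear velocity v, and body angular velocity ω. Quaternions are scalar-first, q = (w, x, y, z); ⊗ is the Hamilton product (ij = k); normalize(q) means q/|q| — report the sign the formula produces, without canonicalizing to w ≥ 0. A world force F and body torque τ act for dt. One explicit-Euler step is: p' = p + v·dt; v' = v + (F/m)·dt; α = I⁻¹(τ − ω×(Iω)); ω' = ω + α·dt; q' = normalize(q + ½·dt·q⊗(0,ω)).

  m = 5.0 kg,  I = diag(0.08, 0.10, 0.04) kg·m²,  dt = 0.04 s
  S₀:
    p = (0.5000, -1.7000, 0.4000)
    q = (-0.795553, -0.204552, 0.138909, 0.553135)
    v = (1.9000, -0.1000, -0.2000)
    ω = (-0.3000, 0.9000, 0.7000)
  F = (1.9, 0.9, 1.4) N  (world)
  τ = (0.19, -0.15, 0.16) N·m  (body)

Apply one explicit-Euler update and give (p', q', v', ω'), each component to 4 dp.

a = F/m = (0.3800, 0.1800, 0.2800)
p' = p + v·dt = (0.5760, -1.7040, 0.3920)
v' = v + a·dt = (1.9152, -0.0928, -0.1888)
(τ − ω×Iω)/I = (2.8475, -1.4160, 4.1350)
ω' = ω + α·dt = (-0.1861, 0.8434, 0.8654)
q⊗(0,ω) = (-0.5735782, -0.1619193, -0.7387518, -0.6993112)
q' = normalize(q + ½dt·q⊗(0,ω)) = (-0.8068, -0.2077, 0.1241, 0.5390)

p' = (0.5760, -1.7040, 0.3920)
q' = (-0.8068, -0.2077, 0.1241, 0.5390)
v' = (1.9152, -0.0928, -0.1888)
ω' = (-0.1861, 0.8434, 0.8654)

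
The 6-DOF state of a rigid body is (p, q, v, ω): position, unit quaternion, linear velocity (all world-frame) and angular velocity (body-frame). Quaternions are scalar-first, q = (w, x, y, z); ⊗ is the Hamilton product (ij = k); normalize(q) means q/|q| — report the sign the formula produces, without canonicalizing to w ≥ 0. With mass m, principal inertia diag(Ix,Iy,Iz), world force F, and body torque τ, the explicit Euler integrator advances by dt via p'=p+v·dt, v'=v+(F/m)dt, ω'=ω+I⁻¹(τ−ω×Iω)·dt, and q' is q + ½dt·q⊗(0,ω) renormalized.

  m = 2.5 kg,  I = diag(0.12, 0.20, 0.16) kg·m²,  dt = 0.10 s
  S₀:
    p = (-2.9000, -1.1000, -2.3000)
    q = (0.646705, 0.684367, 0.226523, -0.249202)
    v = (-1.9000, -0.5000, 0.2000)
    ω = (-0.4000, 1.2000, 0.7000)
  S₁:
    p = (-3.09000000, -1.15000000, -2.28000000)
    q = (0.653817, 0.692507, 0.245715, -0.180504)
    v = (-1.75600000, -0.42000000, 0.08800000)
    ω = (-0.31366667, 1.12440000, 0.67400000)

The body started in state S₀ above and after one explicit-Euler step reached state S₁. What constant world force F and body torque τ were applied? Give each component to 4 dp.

Δω = ω₁−ω₀ = (0.08633333, -0.07560000, -0.02600000)
applied torque τ = (0.0700, -0.1400, -0.0800)
Δv = v₁−v₀ = (0.14400000, 0.08000000, -0.11200000)
applied force F = (3.6000, 2.0000, -2.8000)

F = (3.6000, 2.0000, -2.8000)
τ = (0.0700, -0.1400, -0.0800)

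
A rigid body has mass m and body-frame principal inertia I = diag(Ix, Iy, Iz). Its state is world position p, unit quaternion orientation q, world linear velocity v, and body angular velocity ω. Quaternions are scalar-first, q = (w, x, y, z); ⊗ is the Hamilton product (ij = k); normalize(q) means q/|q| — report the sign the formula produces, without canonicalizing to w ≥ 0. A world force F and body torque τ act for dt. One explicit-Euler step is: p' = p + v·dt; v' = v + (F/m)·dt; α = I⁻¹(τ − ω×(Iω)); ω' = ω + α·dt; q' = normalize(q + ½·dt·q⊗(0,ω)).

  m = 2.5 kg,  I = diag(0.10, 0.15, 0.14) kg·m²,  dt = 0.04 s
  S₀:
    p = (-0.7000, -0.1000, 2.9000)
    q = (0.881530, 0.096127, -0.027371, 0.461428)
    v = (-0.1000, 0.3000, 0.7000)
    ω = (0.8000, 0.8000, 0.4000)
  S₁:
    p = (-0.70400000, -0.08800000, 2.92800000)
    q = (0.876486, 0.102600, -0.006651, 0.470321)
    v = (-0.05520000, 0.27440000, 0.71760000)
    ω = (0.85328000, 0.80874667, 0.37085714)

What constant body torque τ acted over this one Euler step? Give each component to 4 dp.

Δω = ω₁−ω₀ = (0.05328000, 0.00874667, -0.02914286)
ω₀×(Iω₀) = (-0.0032, -0.0128, 0.0320)
applied torque τ = (0.1300, 0.0200, -0.0700)

τ = (0.1300, 0.0200, -0.0700)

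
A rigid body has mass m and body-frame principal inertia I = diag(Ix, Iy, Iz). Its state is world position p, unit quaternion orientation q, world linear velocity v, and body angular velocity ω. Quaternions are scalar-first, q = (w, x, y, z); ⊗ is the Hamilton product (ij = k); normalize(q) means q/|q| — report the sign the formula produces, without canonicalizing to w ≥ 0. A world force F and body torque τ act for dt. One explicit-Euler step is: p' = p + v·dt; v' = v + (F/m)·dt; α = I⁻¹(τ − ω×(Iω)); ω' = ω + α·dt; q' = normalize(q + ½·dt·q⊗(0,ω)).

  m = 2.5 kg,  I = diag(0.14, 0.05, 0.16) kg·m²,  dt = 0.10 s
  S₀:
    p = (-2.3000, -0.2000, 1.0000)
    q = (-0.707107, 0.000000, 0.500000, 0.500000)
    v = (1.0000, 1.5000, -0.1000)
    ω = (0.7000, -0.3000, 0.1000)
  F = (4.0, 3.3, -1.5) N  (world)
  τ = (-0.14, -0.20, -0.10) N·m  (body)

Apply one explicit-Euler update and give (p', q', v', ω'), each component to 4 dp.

p' = (-2.2000, -0.0500, 0.9900)
q' = (-0.7016, -0.0147, 0.5277, 0.4786)
v' = (1.1600, 1.6320, -0.1600)
ω' = (0.6024, -0.6972, 0.0257)

linear accel F/m = (1.6000, 1.3200, -0.6000)
p + v·dt = (-2.2000, -0.0500, 0.9900)
new velocity v' = (1.1600, 1.6320, -0.1600)
angular accel α = (-0.9764, -3.9720, -0.7431)
ω' = ω + α·dt = (0.6024, -0.6972, 0.0257)
q⊗(0,ω) = (0.1000000, -0.2949749, 0.5621321, -0.4207107)
updated quaternion q' = (-0.7016, -0.0147, 0.5277, 0.4786)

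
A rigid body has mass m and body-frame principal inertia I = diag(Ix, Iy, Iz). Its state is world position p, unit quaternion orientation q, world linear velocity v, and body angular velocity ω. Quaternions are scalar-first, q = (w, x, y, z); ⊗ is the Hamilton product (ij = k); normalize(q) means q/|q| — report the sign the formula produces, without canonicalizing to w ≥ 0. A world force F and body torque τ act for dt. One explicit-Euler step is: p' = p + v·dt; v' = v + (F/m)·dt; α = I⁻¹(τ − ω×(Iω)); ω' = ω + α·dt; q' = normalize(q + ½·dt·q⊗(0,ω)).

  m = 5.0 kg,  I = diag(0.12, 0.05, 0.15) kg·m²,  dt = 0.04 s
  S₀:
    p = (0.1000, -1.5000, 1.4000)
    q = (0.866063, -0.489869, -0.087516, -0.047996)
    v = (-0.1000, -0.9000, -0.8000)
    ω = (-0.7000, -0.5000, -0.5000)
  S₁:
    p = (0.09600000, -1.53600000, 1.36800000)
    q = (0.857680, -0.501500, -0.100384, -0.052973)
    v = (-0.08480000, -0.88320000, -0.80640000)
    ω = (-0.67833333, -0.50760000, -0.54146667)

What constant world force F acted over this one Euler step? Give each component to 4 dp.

F = (1.9000, 2.1000, -0.8000)

Δv = v₁−v₀ = (0.01520000, 0.01680000, -0.00640000)
F = m·Δv/dt = (1.9000, 2.1000, -0.8000)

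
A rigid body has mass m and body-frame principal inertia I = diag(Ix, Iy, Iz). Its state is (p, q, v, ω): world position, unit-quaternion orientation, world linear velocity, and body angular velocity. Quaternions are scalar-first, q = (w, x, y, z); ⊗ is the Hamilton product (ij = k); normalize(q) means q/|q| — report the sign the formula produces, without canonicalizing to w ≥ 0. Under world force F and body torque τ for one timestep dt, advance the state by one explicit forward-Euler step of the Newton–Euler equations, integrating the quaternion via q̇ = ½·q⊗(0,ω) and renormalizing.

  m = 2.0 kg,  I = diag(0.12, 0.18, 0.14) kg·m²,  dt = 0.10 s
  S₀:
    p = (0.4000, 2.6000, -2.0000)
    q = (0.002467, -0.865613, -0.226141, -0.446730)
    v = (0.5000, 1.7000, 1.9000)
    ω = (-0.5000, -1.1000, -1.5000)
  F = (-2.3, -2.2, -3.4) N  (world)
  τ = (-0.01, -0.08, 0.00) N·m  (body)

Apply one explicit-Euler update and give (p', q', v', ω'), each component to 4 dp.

p' = (0.4500, 2.7700, -1.8100)
q' = (-0.0648, -0.8693, -0.2787, -0.4031)
v' = (0.3850, 1.5900, 1.7300)
ω' = (-0.4533, -1.1361, -1.5236)

a = F/m = (-1.1500, -1.1000, -1.7000)
new position p' = (0.4500, 2.7700, -1.8100)
new velocity v' = (0.3850, 1.5900, 1.7300)
(τ − ω×Iω)/I = (0.4667, -0.3611, -0.2357)
ω + α·dt = (-0.4533, -1.1361, -1.5236)
Hamilton product q⊗(0,ω) = (-1.3516566, -0.1534250, -1.0777682, 0.8354033)
q + ½dt·q⊗(0,ω), renormalized = (-0.0648, -0.8693, -0.2787, -0.4031)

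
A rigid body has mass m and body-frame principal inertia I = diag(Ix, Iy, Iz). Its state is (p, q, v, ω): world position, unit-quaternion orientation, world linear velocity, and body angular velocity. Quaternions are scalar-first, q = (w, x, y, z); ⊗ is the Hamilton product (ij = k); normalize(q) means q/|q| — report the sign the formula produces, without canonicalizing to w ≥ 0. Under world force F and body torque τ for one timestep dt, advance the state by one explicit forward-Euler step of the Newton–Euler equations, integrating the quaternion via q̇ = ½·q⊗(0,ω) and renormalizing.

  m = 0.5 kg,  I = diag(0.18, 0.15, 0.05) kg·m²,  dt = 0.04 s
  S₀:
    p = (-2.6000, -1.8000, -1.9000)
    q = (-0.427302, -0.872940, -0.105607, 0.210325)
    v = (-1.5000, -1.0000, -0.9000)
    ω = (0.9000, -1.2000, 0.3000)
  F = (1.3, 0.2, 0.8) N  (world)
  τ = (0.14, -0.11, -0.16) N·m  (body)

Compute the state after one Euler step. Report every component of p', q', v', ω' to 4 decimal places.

p' = (-2.6600, -1.8400, -1.9360)
q' = (-0.4152, -0.8758, -0.0863, 0.2305)
v' = (-1.3960, -0.9840, -0.8360)
ω' = (0.9231, -1.2387, 0.1461)

a = (2.6000, 0.4000, 1.6000)
p + v·dt = (-2.6600, -1.8400, -1.9360)
v + (F/m)dt = (-1.3960, -0.9840, -0.8360)
ω×(Iω) gyroscopic = (0.0360, 0.0351, 0.0324)
angular accel α = (0.5778, -0.9673, -3.8480)
ω' = ω + α·dt = (0.9231, -1.2387, 0.1461)
2q̇ = q⊗(0,ω) = (0.5958201, -0.1638639, 0.9639369, 1.0143837)
updated quaternion q' = (-0.4152, -0.8758, -0.0863, 0.2305)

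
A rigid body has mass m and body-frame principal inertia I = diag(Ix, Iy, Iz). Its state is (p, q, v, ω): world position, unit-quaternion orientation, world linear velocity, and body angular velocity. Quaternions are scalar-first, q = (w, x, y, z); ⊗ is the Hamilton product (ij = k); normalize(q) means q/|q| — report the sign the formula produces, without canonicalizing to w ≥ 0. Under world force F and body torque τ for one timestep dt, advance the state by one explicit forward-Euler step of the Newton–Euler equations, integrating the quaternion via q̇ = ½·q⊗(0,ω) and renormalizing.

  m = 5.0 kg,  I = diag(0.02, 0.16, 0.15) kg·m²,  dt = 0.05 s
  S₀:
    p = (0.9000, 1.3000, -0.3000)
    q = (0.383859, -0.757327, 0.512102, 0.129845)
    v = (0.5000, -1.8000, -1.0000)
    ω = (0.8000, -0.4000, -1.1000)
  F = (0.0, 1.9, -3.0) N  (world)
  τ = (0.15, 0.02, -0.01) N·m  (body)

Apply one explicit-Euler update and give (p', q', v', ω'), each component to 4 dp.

new position p' = (0.9250, 1.2100, -0.3500)
v + (F/m)dt = (0.5000, -1.7810, -1.0300)
ω×(Iω) gyroscopic = (-0.0044, 0.1144, -0.0448)
(τ − ω×Iω)/I = (7.7200, -0.5900, 0.2320)
ω' = ω + α·dt = (1.1860, -0.4295, -1.0884)
Hamilton product q⊗(0,ω) = (0.9535319, -0.2042870, -0.8827273, -0.5289957)
updated quaternion q' = (0.4074, -0.7620, 0.4897, 0.1165)

p' = (0.9250, 1.2100, -0.3500)
q' = (0.4074, -0.7620, 0.4897, 0.1165)
v' = (0.5000, -1.7810, -1.0300)
ω' = (1.1860, -0.4295, -1.0884)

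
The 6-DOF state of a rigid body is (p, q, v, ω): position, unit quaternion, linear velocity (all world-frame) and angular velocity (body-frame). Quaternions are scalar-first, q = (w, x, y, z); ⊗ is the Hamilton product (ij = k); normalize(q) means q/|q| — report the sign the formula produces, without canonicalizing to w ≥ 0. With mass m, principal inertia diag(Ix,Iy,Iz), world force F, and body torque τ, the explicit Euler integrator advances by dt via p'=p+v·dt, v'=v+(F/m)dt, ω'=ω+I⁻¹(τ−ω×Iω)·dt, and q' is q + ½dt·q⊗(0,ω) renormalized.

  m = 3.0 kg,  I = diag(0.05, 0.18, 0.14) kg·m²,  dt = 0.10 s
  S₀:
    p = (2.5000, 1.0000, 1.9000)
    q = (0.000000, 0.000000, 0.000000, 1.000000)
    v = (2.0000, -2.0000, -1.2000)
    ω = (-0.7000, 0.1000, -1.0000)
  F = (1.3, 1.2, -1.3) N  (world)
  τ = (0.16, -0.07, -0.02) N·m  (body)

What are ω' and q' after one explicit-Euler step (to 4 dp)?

angular accel α = (3.1200, -0.0389, -0.0779)
new body rate ω' = (-0.3880, 0.0961, -1.0078)
Hamilton product q⊗(0,ω) = (1.0000000, -0.1000000, -0.7000000, 0.0000000)
updated quaternion q' = (0.0499, -0.0050, -0.0349, 0.9981)

ω' = (-0.3880, 0.0961, -1.0078)
q' = (0.0499, -0.0050, -0.0349, 0.9981)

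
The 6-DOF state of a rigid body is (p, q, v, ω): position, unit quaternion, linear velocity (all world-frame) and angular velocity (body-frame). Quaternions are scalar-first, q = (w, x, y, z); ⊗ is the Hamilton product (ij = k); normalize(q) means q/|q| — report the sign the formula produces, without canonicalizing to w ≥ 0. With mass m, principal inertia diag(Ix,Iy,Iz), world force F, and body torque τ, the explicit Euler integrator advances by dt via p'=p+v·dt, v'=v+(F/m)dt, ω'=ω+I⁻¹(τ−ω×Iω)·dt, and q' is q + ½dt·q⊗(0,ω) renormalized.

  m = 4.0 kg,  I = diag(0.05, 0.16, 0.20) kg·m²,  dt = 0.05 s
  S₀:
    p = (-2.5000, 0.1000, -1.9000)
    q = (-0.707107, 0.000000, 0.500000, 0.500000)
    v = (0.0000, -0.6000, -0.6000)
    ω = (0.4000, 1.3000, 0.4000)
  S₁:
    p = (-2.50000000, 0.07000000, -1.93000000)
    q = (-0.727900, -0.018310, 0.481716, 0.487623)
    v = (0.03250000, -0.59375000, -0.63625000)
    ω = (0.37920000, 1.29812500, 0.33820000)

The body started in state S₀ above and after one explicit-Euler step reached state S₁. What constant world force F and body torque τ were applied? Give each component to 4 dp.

Δv = v₁−v₀ = (0.03250000, 0.00625000, -0.03625000)
applied force F = (2.6000, 0.5000, -2.9000)
rate change Δω = (-0.02080000, -0.00187500, -0.06180000)
applied torque τ = (0.0000, -0.0300, -0.1900)

F = (2.6000, 0.5000, -2.9000)
τ = (0.0000, -0.0300, -0.1900)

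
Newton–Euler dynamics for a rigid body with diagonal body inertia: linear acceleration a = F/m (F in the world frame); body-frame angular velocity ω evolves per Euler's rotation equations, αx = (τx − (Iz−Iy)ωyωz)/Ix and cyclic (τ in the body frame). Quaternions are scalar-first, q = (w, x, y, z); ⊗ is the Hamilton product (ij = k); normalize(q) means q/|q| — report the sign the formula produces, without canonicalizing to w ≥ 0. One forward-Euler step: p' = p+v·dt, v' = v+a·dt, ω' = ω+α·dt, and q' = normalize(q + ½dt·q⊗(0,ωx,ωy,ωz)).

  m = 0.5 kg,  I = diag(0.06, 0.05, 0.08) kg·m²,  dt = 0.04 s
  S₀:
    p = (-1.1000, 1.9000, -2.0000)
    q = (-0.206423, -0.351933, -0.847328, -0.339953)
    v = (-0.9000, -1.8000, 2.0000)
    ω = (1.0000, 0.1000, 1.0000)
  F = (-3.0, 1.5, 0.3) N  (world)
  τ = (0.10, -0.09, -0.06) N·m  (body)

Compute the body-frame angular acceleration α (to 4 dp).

precession coupling ω×(Iω) = (0.0030, -0.0200, -0.0010)
angular accel α = (1.6167, -1.4000, -0.7375)

α = (1.6167, -1.4000, -0.7375)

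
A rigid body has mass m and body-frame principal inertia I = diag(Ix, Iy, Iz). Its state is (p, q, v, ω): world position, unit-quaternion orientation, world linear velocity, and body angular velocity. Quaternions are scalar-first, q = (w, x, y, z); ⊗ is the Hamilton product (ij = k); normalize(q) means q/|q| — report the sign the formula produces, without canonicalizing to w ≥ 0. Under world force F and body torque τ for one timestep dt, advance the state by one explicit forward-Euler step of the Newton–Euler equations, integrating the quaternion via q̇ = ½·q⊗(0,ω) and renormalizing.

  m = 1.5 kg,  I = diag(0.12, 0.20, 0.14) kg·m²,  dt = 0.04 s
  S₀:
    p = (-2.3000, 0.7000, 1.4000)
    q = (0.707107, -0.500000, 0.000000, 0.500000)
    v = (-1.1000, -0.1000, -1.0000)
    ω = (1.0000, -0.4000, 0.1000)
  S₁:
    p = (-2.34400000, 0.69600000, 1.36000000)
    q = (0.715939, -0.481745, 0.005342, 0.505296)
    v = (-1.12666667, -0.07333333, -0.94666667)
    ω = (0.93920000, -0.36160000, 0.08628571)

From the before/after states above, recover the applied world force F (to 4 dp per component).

Δv = v₁−v₀ = (-0.02666667, 0.02666667, 0.05333333)
m·(v₁−v₀)/dt = (-1.0000, 1.0000, 2.0000)

F = (-1.0000, 1.0000, 2.0000)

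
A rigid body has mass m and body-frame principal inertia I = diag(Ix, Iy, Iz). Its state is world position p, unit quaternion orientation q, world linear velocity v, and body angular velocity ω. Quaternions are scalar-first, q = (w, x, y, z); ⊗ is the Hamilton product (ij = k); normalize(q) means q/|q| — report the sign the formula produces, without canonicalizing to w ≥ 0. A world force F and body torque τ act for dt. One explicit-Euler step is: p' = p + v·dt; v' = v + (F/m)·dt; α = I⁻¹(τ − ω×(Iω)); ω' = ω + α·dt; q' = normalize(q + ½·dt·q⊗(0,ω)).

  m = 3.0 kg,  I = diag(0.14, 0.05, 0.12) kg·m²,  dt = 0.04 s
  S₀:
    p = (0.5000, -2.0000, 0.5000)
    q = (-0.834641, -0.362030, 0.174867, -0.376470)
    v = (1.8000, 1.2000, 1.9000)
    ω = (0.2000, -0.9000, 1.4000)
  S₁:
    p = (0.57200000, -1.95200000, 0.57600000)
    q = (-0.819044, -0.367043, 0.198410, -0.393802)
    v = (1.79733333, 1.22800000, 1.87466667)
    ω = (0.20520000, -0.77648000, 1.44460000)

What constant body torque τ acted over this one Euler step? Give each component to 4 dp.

Δω = ω₁−ω₀ = (0.00520000, 0.12352000, 0.04460000)
τ = I·(Δω/dt) + ω₀×(Iω₀) = (-0.0700, 0.1600, 0.1500)

τ = (-0.0700, 0.1600, 0.1500)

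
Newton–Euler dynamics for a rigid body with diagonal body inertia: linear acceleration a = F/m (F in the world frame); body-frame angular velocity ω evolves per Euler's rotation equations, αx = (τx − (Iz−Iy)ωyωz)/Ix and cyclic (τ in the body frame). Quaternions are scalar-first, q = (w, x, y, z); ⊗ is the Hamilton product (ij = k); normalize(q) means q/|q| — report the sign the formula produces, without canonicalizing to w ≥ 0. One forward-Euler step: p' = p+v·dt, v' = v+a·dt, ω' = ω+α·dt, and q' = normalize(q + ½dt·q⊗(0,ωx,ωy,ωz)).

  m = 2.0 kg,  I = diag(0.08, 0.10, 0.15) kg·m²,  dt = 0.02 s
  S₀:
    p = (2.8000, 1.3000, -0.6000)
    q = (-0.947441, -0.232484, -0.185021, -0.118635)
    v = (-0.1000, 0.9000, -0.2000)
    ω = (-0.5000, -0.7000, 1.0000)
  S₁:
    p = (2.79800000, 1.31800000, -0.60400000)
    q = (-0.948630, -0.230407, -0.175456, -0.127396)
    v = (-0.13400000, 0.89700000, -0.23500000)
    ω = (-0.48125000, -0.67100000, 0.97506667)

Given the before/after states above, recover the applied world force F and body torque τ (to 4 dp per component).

Δω = ω₁−ω₀ = (0.01875000, 0.02900000, -0.02493333)
precession coupling = (-0.0350, 0.0350, 0.0070)
I·α + gyro = (0.0400, 0.1800, -0.1800)
Δv = v₁−v₀ = (-0.03400000, -0.00300000, -0.03500000)
applied force F = (-3.4000, -0.3000, -3.5000)

F = (-3.4000, -0.3000, -3.5000)
τ = (0.0400, 0.1800, -0.1800)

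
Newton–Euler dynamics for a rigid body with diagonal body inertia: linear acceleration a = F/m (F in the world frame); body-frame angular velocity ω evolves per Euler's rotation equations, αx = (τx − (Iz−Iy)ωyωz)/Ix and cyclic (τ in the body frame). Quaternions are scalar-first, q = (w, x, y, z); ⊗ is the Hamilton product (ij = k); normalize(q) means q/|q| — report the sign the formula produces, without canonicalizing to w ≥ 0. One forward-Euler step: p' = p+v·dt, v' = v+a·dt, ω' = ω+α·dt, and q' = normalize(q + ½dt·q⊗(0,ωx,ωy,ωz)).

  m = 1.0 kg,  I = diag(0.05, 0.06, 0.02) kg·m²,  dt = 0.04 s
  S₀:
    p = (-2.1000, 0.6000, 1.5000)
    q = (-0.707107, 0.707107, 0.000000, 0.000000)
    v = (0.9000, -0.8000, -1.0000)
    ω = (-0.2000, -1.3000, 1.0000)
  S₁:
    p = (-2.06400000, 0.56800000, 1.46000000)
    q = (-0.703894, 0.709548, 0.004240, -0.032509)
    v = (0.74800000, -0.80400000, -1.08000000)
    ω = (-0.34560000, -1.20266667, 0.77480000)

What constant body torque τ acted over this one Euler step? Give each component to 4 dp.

rate change Δω = (-0.14560000, 0.09733333, -0.22520000)
applied torque τ = (-0.1300, 0.1400, -0.1100)

τ = (-0.1300, 0.1400, -0.1100)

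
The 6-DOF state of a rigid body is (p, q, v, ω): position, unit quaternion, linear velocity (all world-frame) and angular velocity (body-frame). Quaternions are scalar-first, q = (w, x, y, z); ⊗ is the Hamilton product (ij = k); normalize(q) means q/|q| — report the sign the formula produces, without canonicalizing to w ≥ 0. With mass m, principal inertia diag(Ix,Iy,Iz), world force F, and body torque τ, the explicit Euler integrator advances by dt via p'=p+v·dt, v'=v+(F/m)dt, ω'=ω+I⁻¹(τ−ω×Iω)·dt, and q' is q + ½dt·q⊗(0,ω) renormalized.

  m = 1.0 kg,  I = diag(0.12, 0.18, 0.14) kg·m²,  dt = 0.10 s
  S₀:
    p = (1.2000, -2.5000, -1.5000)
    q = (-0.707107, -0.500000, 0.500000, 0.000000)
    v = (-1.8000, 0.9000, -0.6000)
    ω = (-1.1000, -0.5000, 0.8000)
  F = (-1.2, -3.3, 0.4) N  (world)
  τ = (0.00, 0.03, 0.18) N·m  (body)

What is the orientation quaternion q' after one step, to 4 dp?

q' = (-0.7202, -0.4400, 0.5363, 0.0117)

Hamilton product q⊗(0,ω) = (-0.3000000, 1.1778177, 0.7535535, 0.2343144)
q + ½dt·q⊗(0,ω), renormalized = (-0.7202, -0.4400, 0.5363, 0.0117)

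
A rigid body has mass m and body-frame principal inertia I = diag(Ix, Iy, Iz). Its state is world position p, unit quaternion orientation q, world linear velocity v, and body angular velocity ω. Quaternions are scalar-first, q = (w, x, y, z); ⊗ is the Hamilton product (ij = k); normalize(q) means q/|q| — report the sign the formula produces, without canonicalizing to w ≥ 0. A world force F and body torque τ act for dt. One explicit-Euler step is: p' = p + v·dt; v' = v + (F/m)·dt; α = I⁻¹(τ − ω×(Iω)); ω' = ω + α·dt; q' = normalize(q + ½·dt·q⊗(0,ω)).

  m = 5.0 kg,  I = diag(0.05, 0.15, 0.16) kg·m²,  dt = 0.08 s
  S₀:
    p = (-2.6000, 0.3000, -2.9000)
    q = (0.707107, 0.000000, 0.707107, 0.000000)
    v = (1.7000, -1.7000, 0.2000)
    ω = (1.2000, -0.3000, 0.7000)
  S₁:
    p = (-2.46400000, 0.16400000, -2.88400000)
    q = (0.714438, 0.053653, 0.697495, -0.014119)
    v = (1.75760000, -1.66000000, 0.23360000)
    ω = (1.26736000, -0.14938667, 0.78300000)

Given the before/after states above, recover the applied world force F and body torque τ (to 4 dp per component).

F = (3.6000, 2.5000, 2.1000)
τ = (0.0400, 0.1900, 0.1300)

Δv = v₁−v₀ = (0.05760000, 0.04000000, 0.03360000)
m·(v₁−v₀)/dt = (3.6000, 2.5000, 2.1000)
rate change Δω = (0.06736000, 0.15061333, 0.08300000)
gyro term ω₀×Iω₀ = (-0.0021, -0.0924, -0.0360)
τ = I·(Δω/dt) + ω₀×(Iω₀) = (0.0400, 0.1900, 0.1300)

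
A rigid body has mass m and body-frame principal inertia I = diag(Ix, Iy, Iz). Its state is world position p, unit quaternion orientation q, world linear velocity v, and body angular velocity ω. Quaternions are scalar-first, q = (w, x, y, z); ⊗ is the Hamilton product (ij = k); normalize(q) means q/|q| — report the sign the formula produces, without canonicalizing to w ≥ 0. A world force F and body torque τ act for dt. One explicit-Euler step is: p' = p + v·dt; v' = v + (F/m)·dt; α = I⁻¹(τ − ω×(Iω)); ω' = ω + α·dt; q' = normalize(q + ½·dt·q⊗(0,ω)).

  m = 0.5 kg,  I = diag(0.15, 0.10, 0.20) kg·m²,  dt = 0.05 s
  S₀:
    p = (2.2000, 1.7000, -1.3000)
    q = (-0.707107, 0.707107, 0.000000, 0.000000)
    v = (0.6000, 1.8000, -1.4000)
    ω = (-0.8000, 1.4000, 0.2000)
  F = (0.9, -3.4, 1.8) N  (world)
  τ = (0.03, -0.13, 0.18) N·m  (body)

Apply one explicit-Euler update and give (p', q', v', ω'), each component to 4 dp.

p' = (2.2300, 1.7900, -1.3700)
q' = (-0.6924, 0.7207, -0.0283, 0.0212)
v' = (0.6900, 1.4600, -1.2200)
ω' = (-0.7993, 1.3310, 0.2310)

(τ − ω×Iω)/I = (0.0133, -1.3800, 0.6200)
new body rate ω' = (-0.7993, 1.3310, 0.2310)
Hamilton product q⊗(0,ω) = (0.5656856, 0.5656856, -1.1313712, 0.8485284)
q + ½dt·q⊗(0,ω), renormalized = (-0.6924, 0.7207, -0.0283, 0.0212)
a = (1.8000, -6.8000, 3.6000)
p + v·dt = (2.2300, 1.7900, -1.3700)
new velocity v' = (0.6900, 1.4600, -1.2200)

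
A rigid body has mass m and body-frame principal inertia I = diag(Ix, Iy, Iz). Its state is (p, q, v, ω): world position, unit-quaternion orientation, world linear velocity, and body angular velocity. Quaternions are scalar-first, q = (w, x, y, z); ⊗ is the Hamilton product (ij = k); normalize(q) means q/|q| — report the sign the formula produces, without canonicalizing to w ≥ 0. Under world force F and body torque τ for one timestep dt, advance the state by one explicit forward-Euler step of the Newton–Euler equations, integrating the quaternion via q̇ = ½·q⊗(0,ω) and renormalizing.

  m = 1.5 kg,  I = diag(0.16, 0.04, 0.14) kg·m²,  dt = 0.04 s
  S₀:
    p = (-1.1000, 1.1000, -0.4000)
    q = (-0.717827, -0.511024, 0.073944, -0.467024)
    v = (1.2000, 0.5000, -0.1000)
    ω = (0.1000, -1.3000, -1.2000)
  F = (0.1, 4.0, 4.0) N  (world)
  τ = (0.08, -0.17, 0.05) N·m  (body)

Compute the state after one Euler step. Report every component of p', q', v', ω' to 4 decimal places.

ω×(Iω) gyroscopic = (0.1560, -0.0024, 0.0156)
angular accel α = (-0.4750, -4.1900, 0.2457)
ω + α·dt = (0.0810, -1.4676, -1.1902)
2q̇ = q⊗(0,ω) = (-0.4131992, -0.7676467, 0.2732439, 1.5183292)
q' = normalize(q + ½dt·q⊗(0,ω)) = (-0.7256, -0.5260, 0.0794, -0.4364)
linear accel F/m = (0.0667, 2.6667, 2.6667)
p' = p + v·dt = (-1.0520, 1.1200, -0.4040)
v' = v + a·dt = (1.2027, 0.6067, 0.0067)

p' = (-1.0520, 1.1200, -0.4040)
q' = (-0.7256, -0.5260, 0.0794, -0.4364)
v' = (1.2027, 0.6067, 0.0067)
ω' = (0.0810, -1.4676, -1.1902)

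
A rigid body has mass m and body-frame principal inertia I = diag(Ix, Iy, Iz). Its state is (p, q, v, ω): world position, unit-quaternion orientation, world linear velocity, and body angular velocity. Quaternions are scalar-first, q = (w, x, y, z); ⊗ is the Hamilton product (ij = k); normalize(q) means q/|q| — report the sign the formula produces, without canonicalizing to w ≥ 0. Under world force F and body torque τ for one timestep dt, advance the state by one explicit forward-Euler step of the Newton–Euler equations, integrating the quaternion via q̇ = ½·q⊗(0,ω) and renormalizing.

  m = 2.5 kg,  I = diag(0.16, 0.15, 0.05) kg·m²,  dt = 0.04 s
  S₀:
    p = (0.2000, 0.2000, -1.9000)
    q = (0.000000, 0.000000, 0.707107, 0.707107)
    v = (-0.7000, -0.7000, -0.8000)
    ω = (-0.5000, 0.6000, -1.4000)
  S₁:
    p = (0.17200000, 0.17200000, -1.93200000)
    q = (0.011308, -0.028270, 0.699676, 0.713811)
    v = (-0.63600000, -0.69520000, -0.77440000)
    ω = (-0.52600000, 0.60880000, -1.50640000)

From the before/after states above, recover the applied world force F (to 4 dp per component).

F = (4.0000, 0.3000, 1.6000)

velocity change Δv = (0.06400000, 0.00480000, 0.02560000)
applied force F = (4.0000, 0.3000, 1.6000)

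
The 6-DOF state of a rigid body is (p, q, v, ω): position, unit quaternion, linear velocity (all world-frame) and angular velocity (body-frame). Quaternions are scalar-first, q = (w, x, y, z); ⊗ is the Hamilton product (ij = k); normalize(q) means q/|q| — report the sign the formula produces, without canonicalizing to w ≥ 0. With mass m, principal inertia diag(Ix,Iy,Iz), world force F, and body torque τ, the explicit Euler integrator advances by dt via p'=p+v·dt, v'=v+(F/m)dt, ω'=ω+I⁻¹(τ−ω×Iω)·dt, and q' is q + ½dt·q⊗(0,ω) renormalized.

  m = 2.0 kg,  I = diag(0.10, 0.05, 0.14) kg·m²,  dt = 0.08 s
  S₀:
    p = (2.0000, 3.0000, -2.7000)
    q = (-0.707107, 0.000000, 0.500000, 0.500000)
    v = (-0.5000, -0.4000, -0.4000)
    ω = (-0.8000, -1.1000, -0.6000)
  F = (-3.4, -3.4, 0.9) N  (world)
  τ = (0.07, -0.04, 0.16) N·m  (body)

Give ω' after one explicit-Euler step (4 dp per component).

ω×(Iω) gyroscopic = (0.0594, -0.0192, -0.0440)
angular accel α = (0.1060, -0.4160, 1.4571)
ω' = ω + α·dt = (-0.7915, -1.1333, -0.4834)

ω' = (-0.7915, -1.1333, -0.4834)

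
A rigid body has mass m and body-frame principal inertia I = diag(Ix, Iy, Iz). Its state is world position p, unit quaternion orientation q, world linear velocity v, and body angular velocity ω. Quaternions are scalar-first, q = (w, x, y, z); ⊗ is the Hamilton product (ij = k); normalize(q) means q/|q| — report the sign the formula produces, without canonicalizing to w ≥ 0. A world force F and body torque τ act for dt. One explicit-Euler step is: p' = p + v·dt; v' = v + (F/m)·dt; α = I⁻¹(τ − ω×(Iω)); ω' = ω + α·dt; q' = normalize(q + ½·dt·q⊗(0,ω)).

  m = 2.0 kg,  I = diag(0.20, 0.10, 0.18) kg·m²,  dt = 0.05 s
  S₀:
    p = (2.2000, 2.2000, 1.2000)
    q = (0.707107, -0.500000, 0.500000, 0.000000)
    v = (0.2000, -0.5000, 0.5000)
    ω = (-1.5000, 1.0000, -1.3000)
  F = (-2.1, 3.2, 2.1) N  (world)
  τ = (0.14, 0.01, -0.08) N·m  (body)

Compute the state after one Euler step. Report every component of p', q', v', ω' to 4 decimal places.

p' = (2.2100, 2.1750, 1.2250)
q' = (0.6748, -0.5419, 0.5007, -0.0167)
v' = (0.1475, -0.4200, 0.5525)
ω' = (-1.4390, 0.9855, -1.3639)

ω×(Iω) gyroscopic = (-0.1040, 0.0390, 0.1500)
α = I⁻¹(τ − ω×Iω) = (1.2200, -0.2900, -1.2778)
new body rate ω' = (-1.4390, 0.9855, -1.3639)
2q̇ = q⊗(0,ω) = (-1.2500000, -1.7106605, 0.0571070, -0.6692391)
q + ½dt·q⊗(0,ω), renormalized = (0.6748, -0.5419, 0.5007, -0.0167)
a = (-1.0500, 1.6000, 1.0500)
new position p' = (2.2100, 2.1750, 1.2250)
v + (F/m)dt = (0.1475, -0.4200, 0.5525)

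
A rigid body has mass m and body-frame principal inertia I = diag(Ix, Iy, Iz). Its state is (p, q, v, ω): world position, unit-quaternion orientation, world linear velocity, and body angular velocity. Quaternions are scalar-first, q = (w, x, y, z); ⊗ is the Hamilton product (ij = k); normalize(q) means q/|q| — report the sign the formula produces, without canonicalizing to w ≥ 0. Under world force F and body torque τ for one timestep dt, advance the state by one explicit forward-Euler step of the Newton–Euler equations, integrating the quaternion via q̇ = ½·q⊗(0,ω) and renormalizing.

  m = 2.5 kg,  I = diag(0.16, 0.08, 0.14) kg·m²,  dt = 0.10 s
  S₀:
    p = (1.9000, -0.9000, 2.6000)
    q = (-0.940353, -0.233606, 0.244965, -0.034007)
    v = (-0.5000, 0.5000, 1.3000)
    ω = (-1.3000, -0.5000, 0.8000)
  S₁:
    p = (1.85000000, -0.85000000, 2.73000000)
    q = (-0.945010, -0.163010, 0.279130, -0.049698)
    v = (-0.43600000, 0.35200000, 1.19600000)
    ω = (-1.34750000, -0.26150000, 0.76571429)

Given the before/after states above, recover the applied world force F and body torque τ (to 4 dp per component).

Δω = ω₁−ω₀ = (-0.04750000, 0.23850000, -0.03428571)
gyro term ω₀×Iω₀ = (-0.0240, -0.0208, -0.0520)
applied torque τ = (-0.1000, 0.1700, -0.1000)
v₁ − v₀ = (0.06400000, -0.14800000, -0.10400000)
applied force F = (1.6000, -3.7000, -2.6000)

F = (1.6000, -3.7000, -2.6000)
τ = (-0.1000, 0.1700, -0.1000)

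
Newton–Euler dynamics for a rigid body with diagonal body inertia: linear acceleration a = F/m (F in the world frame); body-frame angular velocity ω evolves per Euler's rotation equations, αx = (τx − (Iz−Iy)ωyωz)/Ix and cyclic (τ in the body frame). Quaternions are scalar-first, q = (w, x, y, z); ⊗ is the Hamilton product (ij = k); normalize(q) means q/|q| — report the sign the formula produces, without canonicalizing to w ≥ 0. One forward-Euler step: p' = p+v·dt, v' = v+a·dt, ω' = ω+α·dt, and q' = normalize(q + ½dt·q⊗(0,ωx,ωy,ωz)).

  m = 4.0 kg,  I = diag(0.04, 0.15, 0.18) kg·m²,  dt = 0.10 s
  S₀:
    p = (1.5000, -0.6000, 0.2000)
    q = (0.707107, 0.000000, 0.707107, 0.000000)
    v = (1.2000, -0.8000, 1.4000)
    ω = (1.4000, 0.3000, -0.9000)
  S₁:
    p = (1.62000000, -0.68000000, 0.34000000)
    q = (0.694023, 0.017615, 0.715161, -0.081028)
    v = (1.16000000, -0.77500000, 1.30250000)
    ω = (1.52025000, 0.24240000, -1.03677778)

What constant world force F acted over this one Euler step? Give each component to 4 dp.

v₁ − v₀ = (-0.04000000, 0.02500000, -0.09750000)
applied force F = (-1.6000, 1.0000, -3.9000)

F = (-1.6000, 1.0000, -3.9000)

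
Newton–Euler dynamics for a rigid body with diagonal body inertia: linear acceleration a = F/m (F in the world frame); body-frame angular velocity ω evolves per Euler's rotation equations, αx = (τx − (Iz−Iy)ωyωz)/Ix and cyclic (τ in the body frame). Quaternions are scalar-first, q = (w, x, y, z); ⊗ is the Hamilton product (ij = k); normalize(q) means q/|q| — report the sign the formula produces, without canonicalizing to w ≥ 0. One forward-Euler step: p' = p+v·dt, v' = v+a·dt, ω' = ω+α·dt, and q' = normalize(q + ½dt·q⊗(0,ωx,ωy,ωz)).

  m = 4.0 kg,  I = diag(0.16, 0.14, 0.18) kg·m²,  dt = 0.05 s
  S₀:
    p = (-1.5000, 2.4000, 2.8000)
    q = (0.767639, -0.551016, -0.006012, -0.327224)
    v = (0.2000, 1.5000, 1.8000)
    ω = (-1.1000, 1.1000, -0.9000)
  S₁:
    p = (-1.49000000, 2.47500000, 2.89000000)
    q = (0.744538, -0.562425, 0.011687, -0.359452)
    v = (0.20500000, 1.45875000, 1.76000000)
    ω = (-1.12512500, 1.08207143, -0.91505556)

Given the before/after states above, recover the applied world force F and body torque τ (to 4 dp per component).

F = (0.4000, -3.3000, -3.2000)
τ = (-0.1200, -0.0700, -0.0300)

ω₁ − ω₀ = (-0.02512500, -0.01792857, -0.01505556)
gyro term ω₀×Iω₀ = (-0.0396, -0.0198, 0.0242)
I·α + gyro = (-0.1200, -0.0700, -0.0300)
velocity change Δv = (0.00500000, -0.04125000, -0.04000000)
m·(v₁−v₀)/dt = (0.4000, -3.3000, -3.2000)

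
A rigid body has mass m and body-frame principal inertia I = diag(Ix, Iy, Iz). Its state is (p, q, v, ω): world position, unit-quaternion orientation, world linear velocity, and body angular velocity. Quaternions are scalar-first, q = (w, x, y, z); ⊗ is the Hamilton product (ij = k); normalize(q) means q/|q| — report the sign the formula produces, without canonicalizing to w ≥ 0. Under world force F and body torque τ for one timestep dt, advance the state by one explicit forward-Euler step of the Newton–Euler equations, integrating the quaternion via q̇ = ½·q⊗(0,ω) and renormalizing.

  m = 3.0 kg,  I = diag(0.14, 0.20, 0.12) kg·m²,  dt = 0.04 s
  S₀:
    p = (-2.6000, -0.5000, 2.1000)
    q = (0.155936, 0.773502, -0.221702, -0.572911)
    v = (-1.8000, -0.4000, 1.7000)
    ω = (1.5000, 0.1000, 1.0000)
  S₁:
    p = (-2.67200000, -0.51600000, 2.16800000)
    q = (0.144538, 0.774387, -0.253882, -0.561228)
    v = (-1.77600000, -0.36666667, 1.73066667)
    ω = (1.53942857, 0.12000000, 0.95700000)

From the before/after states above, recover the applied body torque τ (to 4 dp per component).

τ = (0.1300, 0.1300, -0.1200)

ω₁ − ω₀ = (0.03942857, 0.02000000, -0.04300000)
precession coupling = (-0.0080, 0.0300, 0.0090)
applied torque τ = (0.1300, 0.1300, -0.1200)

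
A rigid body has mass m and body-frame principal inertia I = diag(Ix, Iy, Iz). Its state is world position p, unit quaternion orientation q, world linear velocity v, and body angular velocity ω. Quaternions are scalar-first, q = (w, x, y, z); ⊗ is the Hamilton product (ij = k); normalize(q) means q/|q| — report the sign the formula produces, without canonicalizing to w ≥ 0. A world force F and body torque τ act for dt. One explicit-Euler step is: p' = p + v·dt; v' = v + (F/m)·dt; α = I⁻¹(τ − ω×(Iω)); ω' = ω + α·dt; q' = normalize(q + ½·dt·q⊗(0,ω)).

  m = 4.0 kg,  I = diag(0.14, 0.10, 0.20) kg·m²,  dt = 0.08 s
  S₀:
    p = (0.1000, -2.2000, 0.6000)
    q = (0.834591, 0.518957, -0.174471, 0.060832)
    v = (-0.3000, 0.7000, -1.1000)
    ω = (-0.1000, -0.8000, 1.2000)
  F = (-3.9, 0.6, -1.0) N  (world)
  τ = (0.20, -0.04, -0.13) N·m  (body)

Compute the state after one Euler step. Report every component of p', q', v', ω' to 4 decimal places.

p' = (0.0760, -2.1440, 0.5120)
q' = (0.8268, 0.5083, -0.2260, 0.0834)
v' = (-0.3780, 0.7120, -1.1200)
ω' = (0.0691, -0.8378, 1.1493)

(τ − ω×Iω)/I = (2.1143, -0.4720, -0.6340)
new body rate ω' = (0.0691, -0.8378, 1.1493)
q⊗(0,ω) = (-0.1606795, -0.2441587, -1.2965044, 0.5688965)
q + ½dt·q⊗(0,ω), renormalized = (0.8268, 0.5083, -0.2260, 0.0834)
a = F/m = (-0.9750, 0.1500, -0.2500)
p + v·dt = (0.0760, -2.1440, 0.5120)
v + (F/m)dt = (-0.3780, 0.7120, -1.1200)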